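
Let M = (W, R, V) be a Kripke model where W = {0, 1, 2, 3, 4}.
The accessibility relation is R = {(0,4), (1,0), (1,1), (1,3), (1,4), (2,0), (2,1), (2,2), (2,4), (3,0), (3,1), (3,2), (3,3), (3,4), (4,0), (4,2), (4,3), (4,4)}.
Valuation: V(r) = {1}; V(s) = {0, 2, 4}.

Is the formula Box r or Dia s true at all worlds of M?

Let φ = Box r or Dia s. Evaluate φ at each world:
  0 (successors {4}): φ is true.
  1 (successors {0, 1, 3, 4}): φ is true.
  2 (successors {0, 1, 2, 4}): φ is true.
  3 (successors {0, 1, 2, 3, 4}): φ is true.
  4 (successors {0, 2, 3, 4}): φ is true.
For instance, at 4:
  At 4: Box r is false, Dia s is true, so Box r or Dia s is true.
    At 4: Box r requires r at every successor {0, 2, 3, 4}.
      r fails at 0, so Box r is false at 4.
    At 4: Dia s requires s at some successor in {0, 2, 3, 4}.
      s holds at 0, so Dia s is true at 4.

Yes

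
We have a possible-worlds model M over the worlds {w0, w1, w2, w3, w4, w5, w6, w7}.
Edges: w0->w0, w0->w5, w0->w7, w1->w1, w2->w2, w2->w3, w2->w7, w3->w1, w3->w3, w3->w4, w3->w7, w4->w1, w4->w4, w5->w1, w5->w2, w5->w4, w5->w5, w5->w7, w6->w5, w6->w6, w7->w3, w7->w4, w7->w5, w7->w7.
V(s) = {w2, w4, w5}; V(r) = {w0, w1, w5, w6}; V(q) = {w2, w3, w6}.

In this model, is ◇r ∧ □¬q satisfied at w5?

At w5: ◇r is true, □¬q is false, so ◇r ∧ □¬q is false.
  At w5: ◇r requires r at some successor in {w1, w2, w4, w5, w7}.
    r holds at w1, so ◇r is true at w5.
  At w5: □¬q requires ¬q at every successor {w1, w2, w4, w5, w7}.
    ¬q fails at w2, so □¬q is false at w5.

No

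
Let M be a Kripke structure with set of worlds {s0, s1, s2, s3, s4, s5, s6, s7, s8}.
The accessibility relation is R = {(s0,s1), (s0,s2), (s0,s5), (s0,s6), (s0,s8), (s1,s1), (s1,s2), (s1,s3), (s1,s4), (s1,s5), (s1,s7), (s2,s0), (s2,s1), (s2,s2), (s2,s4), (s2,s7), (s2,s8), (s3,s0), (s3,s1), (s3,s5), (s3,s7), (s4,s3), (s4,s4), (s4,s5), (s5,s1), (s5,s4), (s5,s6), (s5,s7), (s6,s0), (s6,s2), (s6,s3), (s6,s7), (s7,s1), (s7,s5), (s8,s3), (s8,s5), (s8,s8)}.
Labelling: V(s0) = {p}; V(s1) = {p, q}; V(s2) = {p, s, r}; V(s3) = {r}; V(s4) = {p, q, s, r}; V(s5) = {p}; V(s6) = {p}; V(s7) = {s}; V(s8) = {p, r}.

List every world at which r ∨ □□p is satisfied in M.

s2, s3, s4, s8

Let φ = r ∨ □□p. Evaluate φ at each world:
  s0 (successors {s1, s2, s5, s6, s8}): φ is false.
  s1 (successors {s1, s2, s3, s4, s5, s7}): φ is false.
  s2 (successors {s0, s1, s2, s4, s7, s8}): φ is true.
  s3 (successors {s0, s1, s5, s7}): φ is true.
  s4 (successors {s3, s4, s5}): φ is true.
  s5 (successors {s1, s4, s6, s7}): φ is false.
  s6 (successors {s0, s2, s3, s7}): φ is false.
  s7 (successors {s1, s5}): φ is false.
  s8 (successors {s3, s5, s8}): φ is true.
For instance, at s3:
  At s3: r is true, □□p is false, so r ∨ □□p is true.
    At s3: □□p requires □p at every successor {s0, s1, s5, s7}.
      □p fails at s1, so □□p is false at s3.
Satisfying worlds: {s2, s3, s4, s8}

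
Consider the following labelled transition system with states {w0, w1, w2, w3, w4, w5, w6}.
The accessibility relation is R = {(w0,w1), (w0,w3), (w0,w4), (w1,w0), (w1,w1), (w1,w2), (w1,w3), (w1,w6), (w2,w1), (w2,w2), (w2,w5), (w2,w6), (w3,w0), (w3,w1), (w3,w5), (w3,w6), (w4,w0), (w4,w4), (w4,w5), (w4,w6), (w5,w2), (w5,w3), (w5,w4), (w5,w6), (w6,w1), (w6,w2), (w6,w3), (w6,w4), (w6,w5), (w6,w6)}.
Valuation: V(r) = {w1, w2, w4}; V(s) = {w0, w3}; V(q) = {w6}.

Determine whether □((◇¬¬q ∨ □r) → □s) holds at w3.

At w3: □((◇¬¬q ∨ □r) → □s) requires (◇¬¬q ∨ □r) → □s at every successor {w0, w1, w5, w6}.
  (◇¬¬q ∨ □r) → □s fails at w1, so □((◇¬¬q ∨ □r) → □s) is false at w3.
    At w1: ◇¬¬q ∨ □r is true, □s is false, so (◇¬¬q ∨ □r) → □s is false.
      At w1: ◇¬¬q is true, □r is false, so ◇¬¬q ∨ □r is true.
      At w1: □s requires s at every successor {w0, w1, w2, w3, w6}.
        s fails at w1, so □s is false at w1.

No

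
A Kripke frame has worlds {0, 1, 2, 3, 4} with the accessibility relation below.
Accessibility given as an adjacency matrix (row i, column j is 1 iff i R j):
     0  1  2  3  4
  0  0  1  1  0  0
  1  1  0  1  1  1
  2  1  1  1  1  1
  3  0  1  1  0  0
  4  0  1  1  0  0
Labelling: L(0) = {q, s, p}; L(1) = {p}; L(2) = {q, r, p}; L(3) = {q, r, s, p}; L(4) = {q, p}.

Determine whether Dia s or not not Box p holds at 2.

Yes

At 2: Dia s is true, not not Box p is true, so Dia s or not not Box p is true.
  At 2: Dia s requires s at some successor in {0, 1, 2, 3, 4}.
    s holds at 0, so Dia s is true at 2.
  At 2: not Box p is false, so not not Box p is true.
    At 2: Box p is true, so not Box p is false.
      At 2: Box p requires p at every successor {0, 1, 2, 3, 4}.
        At 0: p is true.
        At 1: p is true.
        At 2: p is true.
        At 3: p is true.
        At 4: p is true.
      So Box p is true at 2.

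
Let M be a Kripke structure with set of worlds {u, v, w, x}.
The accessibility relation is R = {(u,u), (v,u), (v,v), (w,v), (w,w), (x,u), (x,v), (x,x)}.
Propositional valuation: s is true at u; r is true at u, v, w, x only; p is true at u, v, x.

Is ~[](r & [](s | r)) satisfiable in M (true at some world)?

No

Let φ = ~[](r & [](s | r)). Evaluate φ at each world:
  u (successors {u}): φ is false.
  v (successors {u, v}): φ is false.
  w (successors {v, w}): φ is false.
  x (successors {u, v, x}): φ is false.
For instance, at u:
  At u: [](r & [](s | r)) is true, so ~[](r & [](s | r)) is false.
    At u: [](r & [](s | r)) requires r & [](s | r) at every successor {u}.
      At u: r & [](s | r) is true.
    So [](r & [](s | r)) is true at u.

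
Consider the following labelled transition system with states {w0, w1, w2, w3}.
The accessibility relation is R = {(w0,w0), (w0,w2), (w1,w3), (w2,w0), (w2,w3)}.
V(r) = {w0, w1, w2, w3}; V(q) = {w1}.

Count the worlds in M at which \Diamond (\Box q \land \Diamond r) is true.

0

Let φ = \Diamond (\Box q \land \Diamond r). Evaluate φ at each world:
  w0 (successors {w0, w2}): φ is false.
  w1 (successors {w3}): φ is false.
  w2 (successors {w0, w3}): φ is false.
  w3 (successors ∅): φ is false.
For instance, at w2:
  At w2: \Diamond (\Box q \land \Diamond r) requires \Box q \land \Diamond r at some successor in {w0, w3}.
    At w0: \Box q \land \Diamond r is false.
    At w3: \Box q \land \Diamond r is false.
  So \Diamond (\Box q \land \Diamond r) is false at w2.
Satisfying worlds: none.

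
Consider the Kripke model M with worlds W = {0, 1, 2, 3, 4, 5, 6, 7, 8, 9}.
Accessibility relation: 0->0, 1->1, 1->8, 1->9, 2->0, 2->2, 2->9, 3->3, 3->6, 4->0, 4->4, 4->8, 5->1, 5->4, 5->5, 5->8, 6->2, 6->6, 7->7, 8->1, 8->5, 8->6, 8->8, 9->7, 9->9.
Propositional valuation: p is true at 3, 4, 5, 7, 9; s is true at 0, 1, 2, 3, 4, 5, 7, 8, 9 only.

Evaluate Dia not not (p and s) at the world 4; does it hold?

Yes

Recall that Dia ψ holds at a world iff ψ holds at some accessible world.
At 4: Dia not not (p and s) requires not not (p and s) at some successor in {0, 4, 8}.
  not not (p and s) holds at 4, so Dia not not (p and s) is true at 4.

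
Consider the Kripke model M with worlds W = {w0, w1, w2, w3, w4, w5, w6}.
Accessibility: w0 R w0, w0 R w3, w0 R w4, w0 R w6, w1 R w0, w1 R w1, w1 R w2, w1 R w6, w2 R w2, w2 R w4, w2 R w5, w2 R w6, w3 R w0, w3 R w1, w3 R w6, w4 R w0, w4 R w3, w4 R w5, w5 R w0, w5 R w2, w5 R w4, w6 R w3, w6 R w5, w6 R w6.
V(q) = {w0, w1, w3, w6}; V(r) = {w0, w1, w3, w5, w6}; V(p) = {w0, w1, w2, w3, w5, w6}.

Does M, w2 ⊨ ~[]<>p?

At w2: []<>p is true, so ~[]<>p is false.
  At w2: []<>p requires <>p at every successor {w2, w4, w5, w6}.
    At w2: <>p is true.
    At w4: <>p is true.
    At w5: <>p is true.
    At w6: <>p is true.
  So []<>p is true at w2.

No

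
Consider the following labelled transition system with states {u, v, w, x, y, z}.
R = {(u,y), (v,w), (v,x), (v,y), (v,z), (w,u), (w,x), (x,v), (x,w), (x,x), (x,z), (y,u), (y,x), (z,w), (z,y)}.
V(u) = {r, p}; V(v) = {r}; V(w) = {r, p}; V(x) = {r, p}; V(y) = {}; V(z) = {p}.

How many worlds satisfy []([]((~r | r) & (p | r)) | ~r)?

3

Let φ = []([]((~r | r) & (p | r)) | ~r). Evaluate φ at each world:
  u (successors {y}): φ is true.
  v (successors {w, x, y, z}): φ is true.
  w (successors {u, x}): φ is false.
  x (successors {v, w, x, z}): φ is false.
  y (successors {u, x}): φ is false.
  z (successors {w, y}): φ is true.
For instance, at z:
  At z: []([]((~r | r) & (p | r)) | ~r) requires []((~r | r) & (p | r)) | ~r at every successor {w, y}.
      At w: []((~r | r) & (p | r)) is true, ~r is false, so []((~r | r) & (p | r)) | ~r is true.
      At y: []((~r | r) & (p | r)) is true, ~r is true, so []((~r | r) & (p | r)) | ~r is true.
  So []([]((~r | r) & (p | r)) | ~r) is true at z.
Satisfying worlds: {u, v, z}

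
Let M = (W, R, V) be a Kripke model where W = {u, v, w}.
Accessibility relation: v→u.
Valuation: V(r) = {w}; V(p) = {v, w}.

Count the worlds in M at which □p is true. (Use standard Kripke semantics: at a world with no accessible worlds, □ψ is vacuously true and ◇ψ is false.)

2

Let φ = □p. Evaluate φ at each world:
  u (successors ∅): φ is true.
  v (successors {u}): φ is false.
  w (successors ∅): φ is true.
For instance, at v:
  At v: □p requires p at every successor {u}.
    p fails at u, so □p is false at v.
Satisfying worlds: {u, w}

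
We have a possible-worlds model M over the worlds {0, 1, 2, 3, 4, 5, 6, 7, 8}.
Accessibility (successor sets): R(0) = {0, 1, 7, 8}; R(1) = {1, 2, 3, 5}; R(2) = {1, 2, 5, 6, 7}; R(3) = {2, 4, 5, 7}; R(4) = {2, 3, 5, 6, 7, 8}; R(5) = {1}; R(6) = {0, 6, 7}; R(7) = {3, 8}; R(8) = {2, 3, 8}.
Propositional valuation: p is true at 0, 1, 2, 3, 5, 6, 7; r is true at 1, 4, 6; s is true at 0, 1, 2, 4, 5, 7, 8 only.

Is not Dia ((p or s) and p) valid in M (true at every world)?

No

Let φ = not Dia ((p or s) and p). Evaluate φ at each world:
  0 (successors {0, 1, 7, 8}): φ is false.
  1 (successors {1, 2, 3, 5}): φ is false.
  2 (successors {1, 2, 5, 6, 7}): φ is false.
  3 (successors {2, 4, 5, 7}): φ is false.
  4 (successors {2, 3, 5, 6, 7, 8}): φ is false.
  5 (successors {1}): φ is false.
  6 (successors {0, 6, 7}): φ is false.
  7 (successors {3, 8}): φ is false.
  8 (successors {2, 3, 8}): φ is false.
Detail at 0 (counterexample):
  At 0: Dia ((p or s) and p) is true, so not Dia ((p or s) and p) is false.
    At 0: Dia ((p or s) and p) requires (p or s) and p at some successor in {0, 1, 7, 8}.
      (p or s) and p holds at 0, so Dia ((p or s) and p) is true at 0.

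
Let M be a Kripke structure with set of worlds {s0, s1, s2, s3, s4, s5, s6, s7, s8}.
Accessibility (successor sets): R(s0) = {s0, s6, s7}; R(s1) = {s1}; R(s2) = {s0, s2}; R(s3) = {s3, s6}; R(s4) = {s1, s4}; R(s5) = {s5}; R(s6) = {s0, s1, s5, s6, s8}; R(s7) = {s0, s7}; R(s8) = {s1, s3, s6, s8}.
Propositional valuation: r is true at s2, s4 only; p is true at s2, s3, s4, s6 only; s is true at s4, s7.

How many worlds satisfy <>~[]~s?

5

Let φ = <>~[]~s. Evaluate φ at each world:
  s0 (successors {s0, s6, s7}): φ is true.
  s1 (successors {s1}): φ is false.
  s2 (successors {s0, s2}): φ is true.
  s3 (successors {s3, s6}): φ is false.
  s4 (successors {s1, s4}): φ is true.
  s5 (successors {s5}): φ is false.
  s6 (successors {s0, s1, s5, s6, s8}): φ is true.
  s7 (successors {s0, s7}): φ is true.
  s8 (successors {s1, s3, s6, s8}): φ is false.
For instance, at s1:
  At s1: <>~[]~s requires ~[]~s at some successor in {s1}.
    At s1: ~[]~s is false.
  So <>~[]~s is false at s1.
Satisfying worlds: {s0, s2, s4, s6, s7}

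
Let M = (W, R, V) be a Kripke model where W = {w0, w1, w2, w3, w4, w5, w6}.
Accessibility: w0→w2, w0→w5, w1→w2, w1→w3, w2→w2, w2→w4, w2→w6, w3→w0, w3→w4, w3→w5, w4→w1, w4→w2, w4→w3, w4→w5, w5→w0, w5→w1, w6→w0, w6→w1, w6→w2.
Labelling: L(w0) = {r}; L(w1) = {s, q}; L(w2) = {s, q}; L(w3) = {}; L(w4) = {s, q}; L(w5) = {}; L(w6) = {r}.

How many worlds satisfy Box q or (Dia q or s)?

7

Let φ = Box q or (Dia q or s). Evaluate φ at each world:
  w0 (successors {w2, w5}): φ is true.
  w1 (successors {w2, w3}): φ is true.
  w2 (successors {w2, w4, w6}): φ is true.
  w3 (successors {w0, w4, w5}): φ is true.
  w4 (successors {w1, w2, w3, w5}): φ is true.
  w5 (successors {w0, w1}): φ is true.
  w6 (successors {w0, w1, w2}): φ is true.
For instance, at w0:
  At w0: Box q is false, Dia q or s is true, so Box q or (Dia q or s) is true.
    At w0: Box q requires q at every successor {w2, w5}.
      q fails at w5, so Box q is false at w0.
    At w0: Dia q is true, s is false, so Dia q or s is true.
      At w0: Dia q requires q at some successor in {w2, w5}.
        q holds at w2, so Dia q is true at w0.
Satisfying worlds: {w0, w1, w2, w3, w4, w5, w6}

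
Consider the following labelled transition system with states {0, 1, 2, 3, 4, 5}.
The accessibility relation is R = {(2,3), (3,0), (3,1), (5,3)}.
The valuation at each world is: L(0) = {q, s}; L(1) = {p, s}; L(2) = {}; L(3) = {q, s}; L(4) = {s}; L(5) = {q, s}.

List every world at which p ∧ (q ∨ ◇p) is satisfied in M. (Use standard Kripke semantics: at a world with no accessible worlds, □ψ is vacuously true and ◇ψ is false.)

none

Let φ = p ∧ (q ∨ ◇p). Evaluate φ at each world:
  0 (successors ∅): φ is false.
  1 (successors ∅): φ is false.
  2 (successors {3}): φ is false.
  3 (successors {0, 1}): φ is false.
  4 (successors ∅): φ is false.
  5 (successors {3}): φ is false.
For instance, at 2:
  At 2: p is false, q ∨ ◇p is false, so p ∧ (q ∨ ◇p) is false.
    At 2: q is false, ◇p is false, so q ∨ ◇p is false.
      At 2: ◇p requires p at some successor in {3}.
        At 3: p is false.
      So ◇p is false at 2.
Satisfying worlds: none.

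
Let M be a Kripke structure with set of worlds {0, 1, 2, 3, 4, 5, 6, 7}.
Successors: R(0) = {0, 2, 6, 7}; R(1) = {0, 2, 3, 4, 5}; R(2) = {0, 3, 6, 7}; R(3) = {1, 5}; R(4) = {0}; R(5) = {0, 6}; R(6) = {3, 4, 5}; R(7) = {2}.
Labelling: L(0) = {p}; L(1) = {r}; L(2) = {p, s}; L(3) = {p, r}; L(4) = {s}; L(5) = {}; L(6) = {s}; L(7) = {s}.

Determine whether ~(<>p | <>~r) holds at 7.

No

At 7: <>p | <>~r is true, so ~(<>p | <>~r) is false.
  At 7: <>p is true, <>~r is true, so <>p | <>~r is true.
    At 7: <>p requires p at some successor in {2}.
      p holds at 2, so <>p is true at 7.
    At 7: <>~r requires ~r at some successor in {2}.
      ~r holds at 2, so <>~r is true at 7.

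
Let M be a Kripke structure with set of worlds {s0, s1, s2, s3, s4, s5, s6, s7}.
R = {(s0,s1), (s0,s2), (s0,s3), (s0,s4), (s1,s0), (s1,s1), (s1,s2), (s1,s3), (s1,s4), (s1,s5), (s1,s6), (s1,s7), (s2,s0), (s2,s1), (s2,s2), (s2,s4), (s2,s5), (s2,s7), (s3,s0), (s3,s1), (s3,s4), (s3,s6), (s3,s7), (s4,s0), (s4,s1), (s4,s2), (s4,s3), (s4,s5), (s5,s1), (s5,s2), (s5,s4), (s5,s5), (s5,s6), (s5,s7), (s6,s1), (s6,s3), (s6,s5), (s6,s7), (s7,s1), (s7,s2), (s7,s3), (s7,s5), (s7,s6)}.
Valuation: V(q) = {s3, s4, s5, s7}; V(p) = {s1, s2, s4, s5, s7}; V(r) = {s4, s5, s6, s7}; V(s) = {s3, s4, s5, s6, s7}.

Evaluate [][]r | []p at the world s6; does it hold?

No

At s6: [][]r is false, []p is false, so [][]r | []p is false.
  At s6: [][]r requires []r at every successor {s1, s3, s5, s7}.
    []r fails at s1, so [][]r is false at s6.
      At s1: []r requires r at every successor {s0, s1, s2, s3, s4, s5, s6, s7}.
        r fails at s0, so []r is false at s1.
  At s6: []p requires p at every successor {s1, s3, s5, s7}.
    p fails at s3, so []p is false at s6.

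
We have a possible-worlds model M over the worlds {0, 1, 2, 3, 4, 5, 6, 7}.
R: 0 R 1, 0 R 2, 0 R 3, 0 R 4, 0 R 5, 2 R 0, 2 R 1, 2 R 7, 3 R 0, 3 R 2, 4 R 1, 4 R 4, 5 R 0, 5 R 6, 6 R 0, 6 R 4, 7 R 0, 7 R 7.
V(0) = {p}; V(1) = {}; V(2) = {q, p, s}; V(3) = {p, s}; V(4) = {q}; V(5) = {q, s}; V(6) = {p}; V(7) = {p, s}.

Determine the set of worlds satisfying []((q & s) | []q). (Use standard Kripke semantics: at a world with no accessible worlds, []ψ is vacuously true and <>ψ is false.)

Let φ = []((q & s) | []q). Evaluate φ at each world:
  0 (successors {1, 2, 3, 4, 5}): φ is false.
  1 (successors ∅): φ is true.
  2 (successors {0, 1, 7}): φ is false.
  3 (successors {0, 2}): φ is false.
  4 (successors {1, 4}): φ is false.
  5 (successors {0, 6}): φ is false.
  6 (successors {0, 4}): φ is false.
  7 (successors {0, 7}): φ is false.
For instance, at 4:
  At 4: []((q & s) | []q) requires (q & s) | []q at every successor {1, 4}.
    (q & s) | []q fails at 4, so []((q & s) | []q) is false at 4.
      At 4: q & s is false, []q is false, so (q & s) | []q is false.
Satisfying worlds: {1}

1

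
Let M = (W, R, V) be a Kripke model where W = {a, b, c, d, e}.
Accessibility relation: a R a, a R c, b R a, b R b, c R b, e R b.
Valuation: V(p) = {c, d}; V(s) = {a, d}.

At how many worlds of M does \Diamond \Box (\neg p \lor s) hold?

Let φ = \Diamond \Box (\neg p \lor s). Evaluate φ at each world:
  a (successors {a, c}): φ is true.
  b (successors {a, b}): φ is true.
  c (successors {b}): φ is true.
  d (successors ∅): φ is false.
  e (successors {b}): φ is true.
For instance, at a:
  At a: \Diamond \Box (\neg p \lor s) requires \Box (\neg p \lor s) at some successor in {a, c}.
    \Box (\neg p \lor s) holds at c, so \Diamond \Box (\neg p \lor s) is true at a.
      At c: \Box (\neg p \lor s) requires \neg p \lor s at every successor {b}.
        At b: \neg p \lor s is true.
      So \Box (\neg p \lor s) is true at c.
Satisfying worlds: {a, b, c, e}

4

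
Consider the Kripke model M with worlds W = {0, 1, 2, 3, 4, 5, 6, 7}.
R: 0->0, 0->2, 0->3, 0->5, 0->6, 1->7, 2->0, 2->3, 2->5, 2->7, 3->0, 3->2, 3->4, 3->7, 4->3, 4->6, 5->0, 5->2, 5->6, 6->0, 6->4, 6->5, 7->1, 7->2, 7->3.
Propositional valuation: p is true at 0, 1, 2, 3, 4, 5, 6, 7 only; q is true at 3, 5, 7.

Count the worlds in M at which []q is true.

1

Let φ = []q. Evaluate φ at each world:
  0 (successors {0, 2, 3, 5, 6}): φ is false.
  1 (successors {7}): φ is true.
  2 (successors {0, 3, 5, 7}): φ is false.
  3 (successors {0, 2, 4, 7}): φ is false.
  4 (successors {3, 6}): φ is false.
  5 (successors {0, 2, 6}): φ is false.
  6 (successors {0, 4, 5}): φ is false.
  7 (successors {1, 2, 3}): φ is false.
For instance, at 5:
  At 5: []q requires q at every successor {0, 2, 6}.
    q fails at 0, so []q is false at 5.
Satisfying worlds: {1}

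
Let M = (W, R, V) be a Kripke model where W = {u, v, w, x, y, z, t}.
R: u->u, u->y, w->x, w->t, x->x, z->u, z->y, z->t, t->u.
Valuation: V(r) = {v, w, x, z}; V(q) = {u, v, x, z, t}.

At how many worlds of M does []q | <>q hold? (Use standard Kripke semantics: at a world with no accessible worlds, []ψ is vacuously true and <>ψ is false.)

7

Let φ = []q | <>q. Evaluate φ at each world:
  u (successors {u, y}): φ is true.
  v (successors ∅): φ is true.
  w (successors {x, t}): φ is true.
  x (successors {x}): φ is true.
  y (successors ∅): φ is true.
  z (successors {u, y, t}): φ is true.
  t (successors {u}): φ is true.
For instance, at u:
  At u: []q is false, <>q is true, so []q | <>q is true.
    At u: []q requires q at every successor {u, y}.
      q fails at y, so []q is false at u.
    At u: <>q requires q at some successor in {u, y}.
      q holds at u, so <>q is true at u.
Satisfying worlds: {u, v, w, x, y, z, t}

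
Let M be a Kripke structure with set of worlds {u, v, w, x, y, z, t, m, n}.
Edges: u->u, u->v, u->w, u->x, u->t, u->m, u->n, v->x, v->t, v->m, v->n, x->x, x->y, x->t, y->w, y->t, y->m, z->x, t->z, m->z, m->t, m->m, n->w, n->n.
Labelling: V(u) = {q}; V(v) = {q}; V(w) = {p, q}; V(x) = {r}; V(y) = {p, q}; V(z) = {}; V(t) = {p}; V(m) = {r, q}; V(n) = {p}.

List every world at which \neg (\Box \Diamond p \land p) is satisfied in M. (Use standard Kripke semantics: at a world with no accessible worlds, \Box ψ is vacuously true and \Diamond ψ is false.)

u, v, x, y, z, t, m, n

Recall that \Box ψ holds at a world iff ψ holds at every accessible world, and \Diamond ψ holds iff ψ holds at some accessible world.
Let φ = \neg (\Box \Diamond p \land p). Evaluate φ at each world:
  u (successors {u, v, w, x, t, m, n}): φ is true.
  v (successors {x, t, m, n}): φ is true.
  w (successors ∅): φ is false.
  x (successors {x, y, t}): φ is true.
  y (successors {w, t, m}): φ is true.
  z (successors {x}): φ is true.
  t (successors {z}): φ is true.
  m (successors {z, t, m}): φ is true.
  n (successors {w, n}): φ is true.
For instance, at n:
  At n: \Box \Diamond p \land p is false, so \neg (\Box \Diamond p \land p) is true.
    At n: \Box \Diamond p is false, p is true, so \Box \Diamond p \land p is false.
      At n: \Box \Diamond p requires \Diamond p at every successor {w, n}.
        \Diamond p fails at w, so \Box \Diamond p is false at n.
Satisfying worlds: {u, v, x, y, z, t, m, n}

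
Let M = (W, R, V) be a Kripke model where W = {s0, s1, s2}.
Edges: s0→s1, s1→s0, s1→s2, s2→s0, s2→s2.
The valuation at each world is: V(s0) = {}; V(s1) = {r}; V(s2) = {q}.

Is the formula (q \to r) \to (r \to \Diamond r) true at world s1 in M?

No

At s1: q \to r is true, r \to \Diamond r is false, so (q \to r) \to (r \to \Diamond r) is false.
  At s1: r is true, \Diamond r is false, so r \to \Diamond r is false.
    At s1: \Diamond r requires r at some successor in {s0, s2}.
      At s0: r is false.
      At s2: r is false.
    So \Diamond r is false at s1.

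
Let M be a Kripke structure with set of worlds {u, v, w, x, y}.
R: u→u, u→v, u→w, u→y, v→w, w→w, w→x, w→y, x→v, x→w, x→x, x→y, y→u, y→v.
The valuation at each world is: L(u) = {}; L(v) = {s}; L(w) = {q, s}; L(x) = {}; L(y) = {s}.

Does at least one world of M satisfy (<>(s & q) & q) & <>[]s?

No

Let φ = (<>(s & q) & q) & <>[]s. Evaluate φ at each world:
  u (successors {u, v, w, y}): φ is false.
  v (successors {w}): φ is false.
  w (successors {w, x, y}): φ is false.
  x (successors {v, w, x, y}): φ is false.
  y (successors {u, v}): φ is false.
For instance, at u:
  At u: <>(s & q) & q is false, <>[]s is true, so (<>(s & q) & q) & <>[]s is false.
    At u: <>(s & q) is true, q is false, so <>(s & q) & q is false.
      At u: <>(s & q) requires s & q at some successor in {u, v, w, y}.
        s & q holds at w, so <>(s & q) is true at u.
    At u: <>[]s requires []s at some successor in {u, v, w, y}.
      []s holds at v, so <>[]s is true at u.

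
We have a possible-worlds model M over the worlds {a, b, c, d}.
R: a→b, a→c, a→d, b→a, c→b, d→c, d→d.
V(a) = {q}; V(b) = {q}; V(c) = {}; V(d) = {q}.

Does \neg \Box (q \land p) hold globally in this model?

Let φ = \neg \Box (q \land p). Evaluate φ at each world:
  a (successors {b, c, d}): φ is true.
  b (successors {a}): φ is true.
  c (successors {b}): φ is true.
  d (successors {c, d}): φ is true.
For instance, at c:
  At c: \Box (q \land p) is false, so \neg \Box (q \land p) is true.
    At c: \Box (q \land p) requires q \land p at every successor {b}.
      q \land p fails at b, so \Box (q \land p) is false at c.

Yes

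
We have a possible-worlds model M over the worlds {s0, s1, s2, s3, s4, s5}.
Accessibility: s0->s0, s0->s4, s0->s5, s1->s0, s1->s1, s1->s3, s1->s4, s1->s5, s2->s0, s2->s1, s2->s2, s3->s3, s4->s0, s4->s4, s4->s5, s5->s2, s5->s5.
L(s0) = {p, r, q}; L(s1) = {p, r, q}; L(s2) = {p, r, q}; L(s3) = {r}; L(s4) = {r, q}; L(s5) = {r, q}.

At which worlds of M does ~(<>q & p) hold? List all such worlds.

s3, s4, s5

Let φ = ~(<>q & p). Evaluate φ at each world:
  s0 (successors {s0, s4, s5}): φ is false.
  s1 (successors {s0, s1, s3, s4, s5}): φ is false.
  s2 (successors {s0, s1, s2}): φ is false.
  s3 (successors {s3}): φ is true.
  s4 (successors {s0, s4, s5}): φ is true.
  s5 (successors {s2, s5}): φ is true.
For instance, at s2:
  At s2: <>q & p is true, so ~(<>q & p) is false.
    At s2: <>q is true, p is true, so <>q & p is true.
      At s2: <>q requires q at some successor in {s0, s1, s2}.
        q holds at s0, so <>q is true at s2.
Satisfying worlds: {s3, s4, s5}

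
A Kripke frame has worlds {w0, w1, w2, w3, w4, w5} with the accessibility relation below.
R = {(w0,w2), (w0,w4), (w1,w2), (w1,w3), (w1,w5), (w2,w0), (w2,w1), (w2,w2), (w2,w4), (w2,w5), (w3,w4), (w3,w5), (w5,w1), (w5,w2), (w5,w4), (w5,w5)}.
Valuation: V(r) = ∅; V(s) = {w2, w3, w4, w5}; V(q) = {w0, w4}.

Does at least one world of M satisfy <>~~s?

Let φ = <>~~s. Evaluate φ at each world:
  w0 (successors {w2, w4}): φ is true.
  w1 (successors {w2, w3, w5}): φ is true.
  w2 (successors {w0, w1, w2, w4, w5}): φ is true.
  w3 (successors {w4, w5}): φ is true.
  w4 (successors ∅): φ is false.
  w5 (successors {w1, w2, w4, w5}): φ is true.
Detail at w0 (witness):
  At w0: <>~~s requires ~~s at some successor in {w2, w4}.
    ~~s holds at w2, so <>~~s is true at w0.

Yes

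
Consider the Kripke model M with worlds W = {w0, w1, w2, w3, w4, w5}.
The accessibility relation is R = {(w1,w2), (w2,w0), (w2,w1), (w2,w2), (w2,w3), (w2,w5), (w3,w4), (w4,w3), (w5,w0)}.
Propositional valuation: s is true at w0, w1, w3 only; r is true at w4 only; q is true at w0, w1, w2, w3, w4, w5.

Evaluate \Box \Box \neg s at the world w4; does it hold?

Recall that \Box ψ holds at a world iff ψ holds at every accessible world, and \Diamond ψ holds iff ψ holds at some accessible world.
At w4: \Box \Box \neg s requires \Box \neg s at every successor {w3}.
    At w3: \Box \neg s requires \neg s at every successor {w4}.
      At w4: \neg s is true.
    So \Box \neg s is true at w3.
So \Box \Box \neg s is true at w4.

Yes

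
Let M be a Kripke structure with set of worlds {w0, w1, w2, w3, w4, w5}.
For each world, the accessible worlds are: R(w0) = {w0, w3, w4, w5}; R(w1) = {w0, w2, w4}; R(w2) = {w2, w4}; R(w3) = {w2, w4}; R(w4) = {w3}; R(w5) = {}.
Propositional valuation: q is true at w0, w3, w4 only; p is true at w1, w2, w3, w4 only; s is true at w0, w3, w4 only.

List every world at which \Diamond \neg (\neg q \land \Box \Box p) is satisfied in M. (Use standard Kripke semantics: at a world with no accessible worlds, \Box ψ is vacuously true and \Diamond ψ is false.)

w0, w1, w2, w3, w4

Let φ = \Diamond \neg (\neg q \land \Box \Box p). Evaluate φ at each world:
  w0 (successors {w0, w3, w4, w5}): φ is true.
  w1 (successors {w0, w2, w4}): φ is true.
  w2 (successors {w2, w4}): φ is true.
  w3 (successors {w2, w4}): φ is true.
  w4 (successors {w3}): φ is true.
  w5 (successors ∅): φ is false.
For instance, at w0:
  At w0: \Diamond \neg (\neg q \land \Box \Box p) requires \neg (\neg q \land \Box \Box p) at some successor in {w0, w3, w4, w5}.
    \neg (\neg q \land \Box \Box p) holds at w0, so \Diamond \neg (\neg q \land \Box \Box p) is true at w0.
      At w0: \neg q \land \Box \Box p is false, so \neg (\neg q \land \Box \Box p) is true.
Satisfying worlds: {w0, w1, w2, w3, w4}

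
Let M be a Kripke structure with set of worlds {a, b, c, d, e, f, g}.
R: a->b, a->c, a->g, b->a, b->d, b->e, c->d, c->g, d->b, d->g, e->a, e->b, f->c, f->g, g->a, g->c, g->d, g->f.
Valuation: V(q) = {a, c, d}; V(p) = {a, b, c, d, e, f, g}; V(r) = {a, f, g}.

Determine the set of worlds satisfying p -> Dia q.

Let φ = p -> Dia q. Evaluate φ at each world:
  a (successors {b, c, g}): φ is true.
  b (successors {a, d, e}): φ is true.
  c (successors {d, g}): φ is true.
  d (successors {b, g}): φ is false.
  e (successors {a, b}): φ is true.
  f (successors {c, g}): φ is true.
  g (successors {a, c, d, f}): φ is true.
For instance, at c:
  At c: p is true, Dia q is true, so p -> Dia q is true.
    At c: Dia q requires q at some successor in {d, g}.
      q holds at d, so Dia q is true at c.
Satisfying worlds: {a, b, c, e, f, g}

a, b, c, e, f, g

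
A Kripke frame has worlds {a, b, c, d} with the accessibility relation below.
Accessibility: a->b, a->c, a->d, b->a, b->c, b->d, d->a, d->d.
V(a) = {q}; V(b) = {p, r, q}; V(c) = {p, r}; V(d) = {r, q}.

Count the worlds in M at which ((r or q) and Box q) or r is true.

3

Recall that Box ψ holds at a world iff ψ holds at every accessible world, and Dia ψ holds iff ψ holds at some accessible world.
Let φ = ((r or q) and Box q) or r. Evaluate φ at each world:
  a (successors {b, c, d}): φ is false.
  b (successors {a, c, d}): φ is true.
  c (successors ∅): φ is true.
  d (successors {a, d}): φ is true.
For instance, at d:
  At d: (r or q) and Box q is true, r is true, so ((r or q) and Box q) or r is true.
    At d: r or q is true, Box q is true, so (r or q) and Box q is true.
      At d: Box q requires q at every successor {a, d}.
        At a: q is true.
        At d: q is true.
      So Box q is true at d.
Satisfying worlds: {b, c, d}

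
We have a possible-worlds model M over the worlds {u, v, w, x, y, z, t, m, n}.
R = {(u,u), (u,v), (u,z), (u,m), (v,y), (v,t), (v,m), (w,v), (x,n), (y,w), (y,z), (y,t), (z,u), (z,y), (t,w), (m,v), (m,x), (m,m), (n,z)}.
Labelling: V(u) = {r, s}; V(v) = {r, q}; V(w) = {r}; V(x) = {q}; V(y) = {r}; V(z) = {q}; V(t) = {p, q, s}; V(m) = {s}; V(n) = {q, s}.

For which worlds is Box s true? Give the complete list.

Let φ = Box s. Evaluate φ at each world:
  u (successors {u, v, z, m}): φ is false.
  v (successors {y, t, m}): φ is false.
  w (successors {v}): φ is false.
  x (successors {n}): φ is true.
  y (successors {w, z, t}): φ is false.
  z (successors {u, y}): φ is false.
  t (successors {w}): φ is false.
  m (successors {v, x, m}): φ is false.
  n (successors {z}): φ is false.
For instance, at z:
  At z: Box s requires s at every successor {u, y}.
    s fails at y, so Box s is false at z.
Satisfying worlds: {x}

x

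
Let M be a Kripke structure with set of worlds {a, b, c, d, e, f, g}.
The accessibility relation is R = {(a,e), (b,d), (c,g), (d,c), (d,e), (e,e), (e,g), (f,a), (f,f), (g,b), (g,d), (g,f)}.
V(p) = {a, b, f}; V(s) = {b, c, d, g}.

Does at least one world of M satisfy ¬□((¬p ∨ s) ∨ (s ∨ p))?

Let φ = ¬□((¬p ∨ s) ∨ (s ∨ p)). Evaluate φ at each world:
  a (successors {e}): φ is false.
  b (successors {d}): φ is false.
  c (successors {g}): φ is false.
  d (successors {c, e}): φ is false.
  e (successors {e, g}): φ is false.
  f (successors {a, f}): φ is false.
  g (successors {b, d, f}): φ is false.
For instance, at f:
  At f: □((¬p ∨ s) ∨ (s ∨ p)) is true, so ¬□((¬p ∨ s) ∨ (s ∨ p)) is false.
    At f: □((¬p ∨ s) ∨ (s ∨ p)) requires (¬p ∨ s) ∨ (s ∨ p) at every successor {a, f}.
      At a: (¬p ∨ s) ∨ (s ∨ p) is true.
      At f: (¬p ∨ s) ∨ (s ∨ p) is true.
    So □((¬p ∨ s) ∨ (s ∨ p)) is true at f.

No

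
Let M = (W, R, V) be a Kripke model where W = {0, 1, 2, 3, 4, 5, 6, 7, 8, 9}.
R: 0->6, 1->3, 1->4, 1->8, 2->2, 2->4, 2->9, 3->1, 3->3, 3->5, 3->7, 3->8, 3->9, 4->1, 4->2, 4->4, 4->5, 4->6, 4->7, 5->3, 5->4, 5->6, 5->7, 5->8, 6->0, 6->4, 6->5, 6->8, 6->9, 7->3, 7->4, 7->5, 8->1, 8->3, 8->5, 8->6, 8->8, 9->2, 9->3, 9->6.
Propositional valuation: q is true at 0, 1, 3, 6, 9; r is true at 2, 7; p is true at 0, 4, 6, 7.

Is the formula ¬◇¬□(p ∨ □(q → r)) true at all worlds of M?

No

Let φ = ¬◇¬□(p ∨ □(q → r)). Evaluate φ at each world:
  0 (successors {6}): φ is false.
  1 (successors {3, 4, 8}): φ is false.
  2 (successors {2, 4, 9}): φ is false.
  3 (successors {1, 3, 5, 7, 8, 9}): φ is false.
  4 (successors {1, 2, 4, 5, 6, 7}): φ is false.
  5 (successors {3, 4, 6, 7, 8}): φ is false.
  6 (successors {0, 4, 5, 8, 9}): φ is false.
  7 (successors {3, 4, 5}): φ is false.
  8 (successors {1, 3, 5, 6, 8}): φ is false.
  9 (successors {2, 3, 6}): φ is false.
Detail at 0 (counterexample):
  At 0: ◇¬□(p ∨ □(q → r)) is true, so ¬◇¬□(p ∨ □(q → r)) is false.
    At 0: ◇¬□(p ∨ □(q → r)) requires ¬□(p ∨ □(q → r)) at some successor in {6}.
      ¬□(p ∨ □(q → r)) holds at 6, so ◇¬□(p ∨ □(q → r)) is true at 0.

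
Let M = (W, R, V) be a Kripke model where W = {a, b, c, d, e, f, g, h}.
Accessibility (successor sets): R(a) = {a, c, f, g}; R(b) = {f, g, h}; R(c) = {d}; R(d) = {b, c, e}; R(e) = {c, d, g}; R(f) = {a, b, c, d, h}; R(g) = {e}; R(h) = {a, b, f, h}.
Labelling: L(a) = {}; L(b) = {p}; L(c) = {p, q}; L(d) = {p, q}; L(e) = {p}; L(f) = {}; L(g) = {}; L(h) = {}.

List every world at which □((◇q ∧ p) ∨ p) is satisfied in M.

c, d, g

Let φ = □((◇q ∧ p) ∨ p). Evaluate φ at each world:
  a (successors {a, c, f, g}): φ is false.
  b (successors {f, g, h}): φ is false.
  c (successors {d}): φ is true.
  d (successors {b, c, e}): φ is true.
  e (successors {c, d, g}): φ is false.
  f (successors {a, b, c, d, h}): φ is false.
  g (successors {e}): φ is true.
  h (successors {a, b, f, h}): φ is false.
For instance, at e:
  At e: □((◇q ∧ p) ∨ p) requires (◇q ∧ p) ∨ p at every successor {c, d, g}.
    (◇q ∧ p) ∨ p fails at g, so □((◇q ∧ p) ∨ p) is false at e.
      At g: ◇q ∧ p is false, p is false, so (◇q ∧ p) ∨ p is false.
Satisfying worlds: {c, d, g}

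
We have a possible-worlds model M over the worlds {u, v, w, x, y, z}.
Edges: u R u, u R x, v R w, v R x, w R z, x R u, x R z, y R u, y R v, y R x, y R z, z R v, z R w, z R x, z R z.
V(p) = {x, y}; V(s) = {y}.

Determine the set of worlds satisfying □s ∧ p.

Let φ = □s ∧ p. Evaluate φ at each world:
  u (successors {u, x}): φ is false.
  v (successors {w, x}): φ is false.
  w (successors {z}): φ is false.
  x (successors {u, z}): φ is false.
  y (successors {u, v, x, z}): φ is false.
  z (successors {v, w, x, z}): φ is false.
For instance, at x:
  At x: □s is false, p is true, so □s ∧ p is false.
    At x: □s requires s at every successor {u, z}.
      s fails at u, so □s is false at x.
Satisfying worlds: none.

none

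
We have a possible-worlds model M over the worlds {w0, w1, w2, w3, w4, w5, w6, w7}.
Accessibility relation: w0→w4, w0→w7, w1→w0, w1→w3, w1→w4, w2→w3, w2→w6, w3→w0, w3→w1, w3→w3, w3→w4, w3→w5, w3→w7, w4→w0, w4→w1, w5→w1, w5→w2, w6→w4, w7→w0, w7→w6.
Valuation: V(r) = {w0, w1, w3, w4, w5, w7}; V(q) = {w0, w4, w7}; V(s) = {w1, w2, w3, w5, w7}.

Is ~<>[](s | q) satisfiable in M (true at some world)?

Let φ = ~<>[](s | q). Evaluate φ at each world:
  w0 (successors {w4, w7}): φ is false.
  w1 (successors {w0, w3, w4}): φ is false.
  w2 (successors {w3, w6}): φ is false.
  w3 (successors {w0, w1, w3, w4, w5, w7}): φ is false.
  w4 (successors {w0, w1}): φ is false.
  w5 (successors {w1, w2}): φ is false.
  w6 (successors {w4}): φ is false.
  w7 (successors {w0, w6}): φ is false.
For instance, at w6:
  At w6: <>[](s | q) is true, so ~<>[](s | q) is false.
    At w6: <>[](s | q) requires [](s | q) at some successor in {w4}.
      [](s | q) holds at w4, so <>[](s | q) is true at w6.

No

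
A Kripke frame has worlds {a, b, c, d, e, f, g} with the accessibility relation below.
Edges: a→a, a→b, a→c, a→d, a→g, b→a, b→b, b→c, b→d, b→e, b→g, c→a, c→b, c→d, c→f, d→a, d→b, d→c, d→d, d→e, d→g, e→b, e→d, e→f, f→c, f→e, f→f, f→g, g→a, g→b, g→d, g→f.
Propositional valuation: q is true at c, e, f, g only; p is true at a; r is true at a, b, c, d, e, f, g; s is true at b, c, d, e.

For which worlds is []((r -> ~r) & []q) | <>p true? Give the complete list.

Recall that []ψ holds at a world iff ψ holds at every accessible world, and <>ψ holds iff ψ holds at some accessible world.
Let φ = []((r -> ~r) & []q) | <>p. Evaluate φ at each world:
  a (successors {a, b, c, d, g}): φ is true.
  b (successors {a, b, c, d, e, g}): φ is true.
  c (successors {a, b, d, f}): φ is true.
  d (successors {a, b, c, d, e, g}): φ is true.
  e (successors {b, d, f}): φ is false.
  f (successors {c, e, f, g}): φ is false.
  g (successors {a, b, d, f}): φ is true.
For instance, at c:
  At c: []((r -> ~r) & []q) is false, <>p is true, so []((r -> ~r) & []q) | <>p is true.
    At c: []((r -> ~r) & []q) requires (r -> ~r) & []q at every successor {a, b, d, f}.
      (r -> ~r) & []q fails at a, so []((r -> ~r) & []q) is false at c.
    At c: <>p requires p at some successor in {a, b, d, f}.
      p holds at a, so <>p is true at c.
Satisfying worlds: {a, b, c, d, g}

a, b, c, d, g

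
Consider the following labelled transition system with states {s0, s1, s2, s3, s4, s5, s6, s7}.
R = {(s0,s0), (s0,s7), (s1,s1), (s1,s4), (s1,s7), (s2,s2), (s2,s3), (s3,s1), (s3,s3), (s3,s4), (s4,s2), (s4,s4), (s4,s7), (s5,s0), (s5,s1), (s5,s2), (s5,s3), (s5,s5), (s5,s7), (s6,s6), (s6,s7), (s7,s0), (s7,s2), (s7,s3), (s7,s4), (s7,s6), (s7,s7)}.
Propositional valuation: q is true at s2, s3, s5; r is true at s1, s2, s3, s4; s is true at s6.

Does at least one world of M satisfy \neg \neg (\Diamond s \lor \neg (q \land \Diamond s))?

Yes

Let φ = \neg \neg (\Diamond s \lor \neg (q \land \Diamond s)). Evaluate φ at each world:
  s0 (successors {s0, s7}): φ is true.
  s1 (successors {s1, s4, s7}): φ is true.
  s2 (successors {s2, s3}): φ is true.
  s3 (successors {s1, s3, s4}): φ is true.
  s4 (successors {s2, s4, s7}): φ is true.
  s5 (successors {s0, s1, s2, s3, s5, s7}): φ is true.
  s6 (successors {s6, s7}): φ is true.
  s7 (successors {s0, s2, s3, s4, s6, s7}): φ is true.
Detail at s0 (witness):
  At s0: \neg (\Diamond s \lor \neg (q \land \Diamond s)) is false, so \neg \neg (\Diamond s \lor \neg (q \land \Diamond s)) is true.
    At s0: \Diamond s \lor \neg (q \land \Diamond s) is true, so \neg (\Diamond s \lor \neg (q \land \Diamond s)) is false.
      At s0: \Diamond s is false, \neg (q \land \Diamond s) is true, so \Diamond s \lor \neg (q \land \Diamond s) is true.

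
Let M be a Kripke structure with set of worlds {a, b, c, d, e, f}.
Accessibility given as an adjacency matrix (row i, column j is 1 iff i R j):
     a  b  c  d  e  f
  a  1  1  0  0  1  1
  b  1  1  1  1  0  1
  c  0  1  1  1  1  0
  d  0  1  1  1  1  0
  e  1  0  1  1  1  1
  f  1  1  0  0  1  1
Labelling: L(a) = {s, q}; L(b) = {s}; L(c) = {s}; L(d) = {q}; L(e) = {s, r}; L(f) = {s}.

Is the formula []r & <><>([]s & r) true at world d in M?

No

At d: []r is false, <><>([]s & r) is false, so []r & <><>([]s & r) is false.
  At d: []r requires r at every successor {b, c, d, e}.
    r fails at b, so []r is false at d.
  At d: <><>([]s & r) requires <>([]s & r) at some successor in {b, c, d, e}.
    At b: <>([]s & r) is false.
    At c: <>([]s & r) is false.
    At d: <>([]s & r) is false.
    At e: <>([]s & r) is false.
  So <><>([]s & r) is false at d.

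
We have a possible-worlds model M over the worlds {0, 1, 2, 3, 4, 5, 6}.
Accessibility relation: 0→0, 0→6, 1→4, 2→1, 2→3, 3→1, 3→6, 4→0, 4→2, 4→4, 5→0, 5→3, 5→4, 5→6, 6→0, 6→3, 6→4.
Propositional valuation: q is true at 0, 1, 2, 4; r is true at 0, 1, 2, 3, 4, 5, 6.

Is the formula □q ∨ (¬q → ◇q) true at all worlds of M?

Yes

Let φ = □q ∨ (¬q → ◇q). Evaluate φ at each world:
  0 (successors {0, 6}): φ is true.
  1 (successors {4}): φ is true.
  2 (successors {1, 3}): φ is true.
  3 (successors {1, 6}): φ is true.
  4 (successors {0, 2, 4}): φ is true.
  5 (successors {0, 3, 4, 6}): φ is true.
  6 (successors {0, 3, 4}): φ is true.
For instance, at 5:
  At 5: □q is false, ¬q → ◇q is true, so □q ∨ (¬q → ◇q) is true.
    At 5: □q requires q at every successor {0, 3, 4, 6}.
      q fails at 3, so □q is false at 5.
    At 5: ¬q is true, ◇q is true, so ¬q → ◇q is true.
      At 5: ◇q requires q at some successor in {0, 3, 4, 6}.
        q holds at 0, so ◇q is true at 5.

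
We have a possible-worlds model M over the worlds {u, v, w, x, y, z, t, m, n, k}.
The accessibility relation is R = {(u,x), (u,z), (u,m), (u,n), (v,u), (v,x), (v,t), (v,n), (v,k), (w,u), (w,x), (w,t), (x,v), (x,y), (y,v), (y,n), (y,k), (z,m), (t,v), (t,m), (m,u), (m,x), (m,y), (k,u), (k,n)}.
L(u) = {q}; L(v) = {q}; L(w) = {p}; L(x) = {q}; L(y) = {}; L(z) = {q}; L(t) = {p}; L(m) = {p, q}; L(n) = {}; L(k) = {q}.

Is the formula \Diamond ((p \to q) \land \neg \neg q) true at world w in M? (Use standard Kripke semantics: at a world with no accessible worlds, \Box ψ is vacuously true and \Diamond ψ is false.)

Recall that \Diamond ψ holds at a world iff ψ holds at some accessible world.
At w: \Diamond ((p \to q) \land \neg \neg q) requires (p \to q) \land \neg \neg q at some successor in {u, x, t}.
  (p \to q) \land \neg \neg q holds at u, so \Diamond ((p \to q) \land \neg \neg q) is true at w.

Yes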